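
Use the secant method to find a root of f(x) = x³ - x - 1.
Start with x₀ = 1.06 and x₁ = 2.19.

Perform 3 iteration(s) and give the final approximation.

f(x) = x³ - x - 1
x₀ = 1.06, x₁ = 2.19

Secant formula: x_{n+1} = x_n - f(x_n)(x_n - x_{n-1})/(f(x_n) - f(x_{n-1}))

Iteration 1:
  f(1.060000) = -0.868984
  f(2.190000) = 7.313459
  x_2 = 2.190000 - 7.313459×(2.190000 - 1.060000)/(7.313459 - (-0.868984))
       = 1.180007
Iteration 2:
  f(2.190000) = 7.313459
  f(1.180007) = -0.536945
  x_3 = 1.180007 - (-0.536945)×(1.180007 - 2.190000)/(-0.536945 - 7.313459)
       = 1.249088
Iteration 3:
  f(1.180007) = -0.536945
  f(1.249088) = -0.300236
  x_4 = 1.249088 - (-0.300236)×(1.249088 - 1.180007)/(-0.300236 - (-0.536945))
       = 1.336708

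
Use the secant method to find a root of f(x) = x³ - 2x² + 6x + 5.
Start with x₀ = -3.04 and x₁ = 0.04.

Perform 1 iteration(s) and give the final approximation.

f(x) = x³ - 2x² + 6x + 5
x₀ = -3.04, x₁ = 0.04

Secant formula: x_{n+1} = x_n - f(x_n)(x_n - x_{n-1})/(f(x_n) - f(x_{n-1}))

Iteration 1:
  f(-3.040000) = -59.817664
  f(0.040000) = 5.236864
  x_2 = 0.040000 - 5.236864×(0.040000 - (-3.040000))/(5.236864 - (-59.817664))
       = -0.207939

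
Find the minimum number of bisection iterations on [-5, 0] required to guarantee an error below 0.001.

We need (b-a)/2^n ≤ 0.001
(0 - (-5))/2^n ≤ 0.001
5/2^n ≤ 0.001
2^n ≥ 5000
n ≥ log₂(5000) = 12.29
n ≥ 13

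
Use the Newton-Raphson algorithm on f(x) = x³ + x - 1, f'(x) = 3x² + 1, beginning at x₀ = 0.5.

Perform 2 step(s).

f(x) = x³ + x - 1
f'(x) = 3x² + 1
x₀ = 0.5

Newton-Raphson formula: x_{n+1} = x_n - f(x_n)/f'(x_n)

Iteration 1:
  f(0.500000) = -0.375000
  f'(0.500000) = 1.750000
  x_1 = 0.500000 - (-0.375000)/1.750000 = 0.714286
Iteration 2:
  f(0.714286) = 0.078717
  f'(0.714286) = 2.530612
  x_2 = 0.714286 - 0.078717/2.530612 = 0.683180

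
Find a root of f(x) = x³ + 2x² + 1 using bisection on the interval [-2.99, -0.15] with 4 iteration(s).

f(x) = x³ + 2x² + 1
Initial interval: [-2.99, -0.15]

Iteration 1:
  c_1 = (-2.990000 + (-0.150000))/2 = -1.570000
  f(c_1) = f(-1.570000) = 2.059907
  f(a) × f(c) < 0, new interval: [-2.990000, -1.570000]
Iteration 2:
  c_2 = (-2.990000 + (-1.570000))/2 = -2.280000
  f(c_2) = f(-2.280000) = -0.455552
  f(a) × f(c) ≥ 0, new interval: [-2.280000, -1.570000]
Iteration 3:
  c_3 = (-2.280000 + (-1.570000))/2 = -1.925000
  f(c_3) = f(-1.925000) = 1.277922
  f(a) × f(c) < 0, new interval: [-2.280000, -1.925000]
Iteration 4:
  c_4 = (-2.280000 + (-1.925000))/2 = -2.102500
  f(c_4) = f(-2.102500) = 0.546898
  f(a) × f(c) < 0, new interval: [-2.280000, -2.102500]

After 4 iteration(s), the approximation is c_4 = -2.102500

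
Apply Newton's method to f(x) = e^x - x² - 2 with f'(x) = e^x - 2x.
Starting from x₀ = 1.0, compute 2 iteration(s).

f(x) = e^x - x² - 2
f'(x) = e^x - 2x
x₀ = 1.0

Newton-Raphson formula: x_{n+1} = x_n - f(x_n)/f'(x_n)

Iteration 1:
  f(1.000000) = -0.281718
  f'(1.000000) = 0.718282
  x_1 = 1.000000 - (-0.281718)/0.718282 = 1.392211
Iteration 2:
  f(1.392211) = 0.085485
  f'(1.392211) = 1.239315
  x_2 = 1.392211 - 0.085485/1.239315 = 1.323233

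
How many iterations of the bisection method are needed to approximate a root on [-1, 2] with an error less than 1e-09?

We need (b-a)/2^n ≤ 1e-09
(2 - (-1))/2^n ≤ 1e-09
3/2^n ≤ 1e-09
2^n ≥ 3000000000
n ≥ log₂(3000000000) = 31.48
n ≥ 32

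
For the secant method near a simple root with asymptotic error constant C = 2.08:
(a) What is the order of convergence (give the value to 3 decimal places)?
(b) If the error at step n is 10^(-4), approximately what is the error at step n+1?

(a) Secant method has superlinear convergence with order φ = (1+√5)/2 ≈ 1.618.
    This means |e_{n+1}| ≈ C|e_n|^1.618.

(b) With |e_n| = 10^(-4) and C = 2.08:
    |e_{n+1}| ≈ 2.08 × (10^(-4))^1.618 = 2.08 × 10^(-6.47)

(a) ≈ 1.618 (golden ratio); (b) |e_{n+1}| ≈ 7.013e-07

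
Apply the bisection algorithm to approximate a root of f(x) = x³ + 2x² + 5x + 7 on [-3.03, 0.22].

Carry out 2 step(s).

f(x) = x³ + 2x² + 5x + 7
Initial interval: [-3.03, 0.22]

Iteration 1:
  c_1 = (-3.030000 + 0.220000)/2 = -1.405000
  f(c_1) = f(-1.405000) = 1.149545
  f(a) × f(c) < 0, new interval: [-3.030000, -1.405000]
Iteration 2:
  c_2 = (-3.030000 + (-1.405000))/2 = -2.217500
  f(c_2) = f(-2.217500) = -5.157014
  f(a) × f(c) ≥ 0, new interval: [-2.217500, -1.405000]

After 2 iteration(s), the approximation is c_2 = -2.217500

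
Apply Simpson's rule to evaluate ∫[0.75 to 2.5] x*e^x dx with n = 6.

f(x) = x*e^x
a = 0.75, b = 2.5, n = 6
h = (b - a)/n = 0.291667

Simpson's rule: (h/3)[f(x₀) + 4f(x₁) + 2f(x₂) + ... + f(xₙ)]

x_0 = 0.7500, f(x_0) = 1.587750, coefficient = 1
x_1 = 1.0417, f(x_1) = 2.952017, coefficient = 4
x_2 = 1.3333, f(x_2) = 5.058224, coefficient = 2
x_3 = 1.6250, f(x_3) = 8.252431, coefficient = 4
x_4 = 1.9167, f(x_4) = 13.029998, coefficient = 2
x_5 = 2.2083, f(x_5) = 20.097017, coefficient = 4
x_6 = 2.5000, f(x_6) = 30.456235, coefficient = 1

I ≈ (0.291667/3) × 193.426290 = 18.805334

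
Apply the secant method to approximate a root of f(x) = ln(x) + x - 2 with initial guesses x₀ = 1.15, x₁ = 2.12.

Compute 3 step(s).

f(x) = ln(x) + x - 2
x₀ = 1.15, x₁ = 2.12

Secant formula: x_{n+1} = x_n - f(x_n)(x_n - x_{n-1})/(f(x_n) - f(x_{n-1}))

Iteration 1:
  f(1.150000) = -0.710238
  f(2.120000) = 0.871416
  x_2 = 2.120000 - 0.871416×(2.120000 - 1.150000)/(0.871416 - (-0.710238))
       = 1.585576
Iteration 2:
  f(2.120000) = 0.871416
  f(1.585576) = 0.046524
  x_3 = 1.585576 - 0.046524×(1.585576 - 2.120000)/(0.046524 - 0.871416)
       = 1.555435
Iteration 3:
  f(1.585576) = 0.046524
  f(1.555435) = -0.002810
  x_4 = 1.555435 - (-0.002810)×(1.555435 - 1.585576)/(-0.002810 - 0.046524)
       = 1.557152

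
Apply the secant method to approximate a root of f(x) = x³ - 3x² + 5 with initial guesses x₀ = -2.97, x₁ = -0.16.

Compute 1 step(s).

f(x) = x³ - 3x² + 5
x₀ = -2.97, x₁ = -0.16

Secant formula: x_{n+1} = x_n - f(x_n)(x_n - x_{n-1})/(f(x_n) - f(x_{n-1}))

Iteration 1:
  f(-2.970000) = -47.660773
  f(-0.160000) = 4.919104
  x_2 = -0.160000 - 4.919104×(-0.160000 - (-2.970000))/(4.919104 - (-47.660773))
       = -0.422889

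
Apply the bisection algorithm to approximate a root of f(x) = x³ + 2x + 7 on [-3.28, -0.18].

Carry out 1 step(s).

f(x) = x³ + 2x + 7
Initial interval: [-3.28, -0.18]

Iteration 1:
  c_1 = (-3.280000 + (-0.180000))/2 = -1.730000
  f(c_1) = f(-1.730000) = -1.637717
  f(a) × f(c) ≥ 0, new interval: [-1.730000, -0.180000]

After 1 iteration(s), the approximation is c_1 = -1.730000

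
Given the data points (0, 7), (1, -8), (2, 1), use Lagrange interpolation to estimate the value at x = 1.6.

Lagrange interpolation formula:
P(x) = Σ yᵢ × Lᵢ(x)
where Lᵢ(x) = Π_{j≠i} (x - xⱼ)/(xᵢ - xⱼ)

L_0(1.6) = (1.6 - 1)/(0 - 1) × (1.6 - 2)/(0 - 2) = -0.120000
L_1(1.6) = (1.6 - 0)/(1 - 0) × (1.6 - 2)/(1 - 2) = 0.640000
L_2(1.6) = (1.6 - 0)/(2 - 0) × (1.6 - 1)/(2 - 1) = 0.480000

P(1.6) = 7×L_0(1.6) + (-8)×L_1(1.6) + 1×L_2(1.6)
P(1.6) = -5.480000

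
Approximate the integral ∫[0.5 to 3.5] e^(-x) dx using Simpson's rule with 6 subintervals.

f(x) = e^(-x)
a = 0.5, b = 3.5, n = 6
h = (b - a)/n = 0.500000

Simpson's rule: (h/3)[f(x₀) + 4f(x₁) + 2f(x₂) + ... + f(xₙ)]

x_0 = 0.5000, f(x_0) = 0.606531, coefficient = 1
x_1 = 1.0000, f(x_1) = 0.367879, coefficient = 4
x_2 = 1.5000, f(x_2) = 0.223130, coefficient = 2
x_3 = 2.0000, f(x_3) = 0.135335, coefficient = 4
x_4 = 2.5000, f(x_4) = 0.082085, coefficient = 2
x_5 = 3.0000, f(x_5) = 0.049787, coefficient = 4
x_6 = 3.5000, f(x_6) = 0.030197, coefficient = 1

I ≈ (0.500000/3) × 3.459166 = 0.576528
Exact value: 0.576333
Error: 0.000194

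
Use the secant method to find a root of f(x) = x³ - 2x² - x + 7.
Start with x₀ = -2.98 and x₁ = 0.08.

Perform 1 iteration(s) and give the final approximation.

f(x) = x³ - 2x² - x + 7
x₀ = -2.98, x₁ = 0.08

Secant formula: x_{n+1} = x_n - f(x_n)(x_n - x_{n-1})/(f(x_n) - f(x_{n-1}))

Iteration 1:
  f(-2.980000) = -34.244392
  f(0.080000) = 6.907712
  x_2 = 0.080000 - 6.907712×(0.080000 - (-2.980000))/(6.907712 - (-34.244392))
       = -0.433646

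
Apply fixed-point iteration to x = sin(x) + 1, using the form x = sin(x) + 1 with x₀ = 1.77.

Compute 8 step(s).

Equation: x = sin(x) + 1
Fixed-point form: x = sin(x) + 1
x₀ = 1.77

x_1 = g(1.770000) = 1.980224
x_2 = g(1.980224) = 1.917349
x_3 = g(1.917349) = 1.940549
x_4 = g(1.940549) = 1.932417
x_5 = g(1.932417) = 1.935325
x_6 = g(1.935325) = 1.934292
x_7 = g(1.934292) = 1.934660
x_8 = g(1.934660) = 1.934529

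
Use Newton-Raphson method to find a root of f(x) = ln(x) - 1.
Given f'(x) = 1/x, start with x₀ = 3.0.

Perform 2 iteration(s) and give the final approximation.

f(x) = ln(x) - 1
f'(x) = 1/x
x₀ = 3.0

Newton-Raphson formula: x_{n+1} = x_n - f(x_n)/f'(x_n)

Iteration 1:
  f(3.000000) = 0.098612
  f'(3.000000) = 0.333333
  x_1 = 3.000000 - 0.098612/0.333333 = 2.704163
Iteration 2:
  f(2.704163) = -0.005208
  f'(2.704163) = 0.369800
  x_2 = 2.704163 - (-0.005208)/0.369800 = 2.718245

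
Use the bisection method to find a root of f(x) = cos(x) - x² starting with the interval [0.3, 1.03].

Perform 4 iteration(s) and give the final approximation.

f(x) = cos(x) - x²
Initial interval: [0.3, 1.03]

Iteration 1:
  c_1 = (0.300000 + 1.030000)/2 = 0.665000
  f(c_1) = f(0.665000) = 0.344692
  f(a) × f(c) ≥ 0, new interval: [0.665000, 1.030000]
Iteration 2:
  c_2 = (0.665000 + 1.030000)/2 = 0.847500
  f(c_2) = f(0.847500) = -0.056397
  f(a) × f(c) < 0, new interval: [0.665000, 0.847500]
Iteration 3:
  c_3 = (0.665000 + 0.847500)/2 = 0.756250
  f(c_3) = f(0.756250) = 0.155500
  f(a) × f(c) ≥ 0, new interval: [0.756250, 0.847500]
Iteration 4:
  c_4 = (0.756250 + 0.847500)/2 = 0.801875
  f(c_4) = f(0.801875) = 0.052357
  f(a) × f(c) ≥ 0, new interval: [0.801875, 0.847500]

After 4 iteration(s), the approximation is c_4 = 0.801875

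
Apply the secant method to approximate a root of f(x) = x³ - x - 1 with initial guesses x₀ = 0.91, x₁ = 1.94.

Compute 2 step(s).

f(x) = x³ - x - 1
x₀ = 0.91, x₁ = 1.94

Secant formula: x_{n+1} = x_n - f(x_n)(x_n - x_{n-1})/(f(x_n) - f(x_{n-1}))

Iteration 1:
  f(0.910000) = -1.156429
  f(1.940000) = 4.361384
  x_2 = 1.940000 - 4.361384×(1.940000 - 0.910000)/(4.361384 - (-1.156429))
       = 1.125868
Iteration 2:
  f(1.940000) = 4.361384
  f(1.125868) = -0.698740
  x_3 = 1.125868 - (-0.698740)×(1.125868 - 1.940000)/(-0.698740 - 4.361384)
       = 1.238290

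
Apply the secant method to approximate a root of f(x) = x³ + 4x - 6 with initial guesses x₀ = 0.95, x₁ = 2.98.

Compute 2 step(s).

f(x) = x³ + 4x - 6
x₀ = 0.95, x₁ = 2.98

Secant formula: x_{n+1} = x_n - f(x_n)(x_n - x_{n-1})/(f(x_n) - f(x_{n-1}))

Iteration 1:
  f(0.950000) = -1.342625
  f(2.980000) = 32.383592
  x_2 = 2.980000 - 32.383592×(2.980000 - 0.950000)/(32.383592 - (-1.342625))
       = 1.030813
Iteration 2:
  f(2.980000) = 32.383592
  f(1.030813) = -0.781429
  x_3 = 1.030813 - (-0.781429)×(1.030813 - 2.980000)/(-0.781429 - 32.383592)
       = 1.076740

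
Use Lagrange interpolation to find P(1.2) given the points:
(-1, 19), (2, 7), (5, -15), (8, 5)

Lagrange interpolation formula:
P(x) = Σ yᵢ × Lᵢ(x)
where Lᵢ(x) = Π_{j≠i} (x - xⱼ)/(xᵢ - xⱼ)

L_0(1.2) = (1.2 - 2)/(-1 - 2) × (1.2 - 5)/(-1 - 5) × (1.2 - 8)/(-1 - 8) = 0.127605
L_1(1.2) = (1.2 - (-1))/(2 - (-1)) × (1.2 - 5)/(2 - 5) × (1.2 - 8)/(2 - 8) = 1.052741
L_2(1.2) = (1.2 - (-1))/(5 - (-1)) × (1.2 - 2)/(5 - 2) × (1.2 - 8)/(5 - 8) = -0.221630
L_3(1.2) = (1.2 - (-1))/(8 - (-1)) × (1.2 - 2)/(8 - 2) × (1.2 - 5)/(8 - 5) = 0.041284

P(1.2) = 19×L_0(1.2) + 7×L_1(1.2) + (-15)×L_2(1.2) + 5×L_3(1.2)
P(1.2) = 13.324543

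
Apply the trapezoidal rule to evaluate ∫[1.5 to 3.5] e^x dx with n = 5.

f(x) = e^x
a = 1.5, b = 3.5, n = 5
h = (b - a)/n = 0.400000

Trapezoidal rule: (h/2)[f(x₀) + 2f(x₁) + 2f(x₂) + ... + f(xₙ)]

x_0 = 1.5000, f(x_0) = 4.481689, coefficient = 1
x_1 = 1.9000, f(x_1) = 6.685894, coefficient = 2
x_2 = 2.3000, f(x_2) = 9.974182, coefficient = 2
x_3 = 2.7000, f(x_3) = 14.879732, coefficient = 2
x_4 = 3.1000, f(x_4) = 22.197951, coefficient = 2
x_5 = 3.5000, f(x_5) = 33.115452, coefficient = 1

I ≈ (0.400000/2) × 145.072661 = 29.014532
Exact value: 28.633763
Error: 0.380769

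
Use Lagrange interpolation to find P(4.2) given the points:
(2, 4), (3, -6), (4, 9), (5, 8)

Lagrange interpolation formula:
P(x) = Σ yᵢ × Lᵢ(x)
where Lᵢ(x) = Π_{j≠i} (x - xⱼ)/(xᵢ - xⱼ)

L_0(4.2) = (4.2 - 3)/(2 - 3) × (4.2 - 4)/(2 - 4) × (4.2 - 5)/(2 - 5) = 0.032000
L_1(4.2) = (4.2 - 2)/(3 - 2) × (4.2 - 4)/(3 - 4) × (4.2 - 5)/(3 - 5) = -0.176000
L_2(4.2) = (4.2 - 2)/(4 - 2) × (4.2 - 3)/(4 - 3) × (4.2 - 5)/(4 - 5) = 1.056000
L_3(4.2) = (4.2 - 2)/(5 - 2) × (4.2 - 3)/(5 - 3) × (4.2 - 4)/(5 - 4) = 0.088000

P(4.2) = 4×L_0(4.2) + (-6)×L_1(4.2) + 9×L_2(4.2) + 8×L_3(4.2)
P(4.2) = 11.392000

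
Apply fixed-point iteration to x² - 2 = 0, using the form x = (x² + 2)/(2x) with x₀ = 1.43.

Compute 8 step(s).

Equation: x² - 2 = 0
Fixed-point form: x = (x² + 2)/(2x)
x₀ = 1.43

x_1 = g(1.430000) = 1.414301
x_2 = g(1.414301) = 1.414214
x_3 = g(1.414214) = 1.414214
x_4 = g(1.414214) = 1.414214
x_5 = g(1.414214) = 1.414214
x_6 = g(1.414214) = 1.414214
x_7 = g(1.414214) = 1.414214
x_8 = g(1.414214) = 1.414214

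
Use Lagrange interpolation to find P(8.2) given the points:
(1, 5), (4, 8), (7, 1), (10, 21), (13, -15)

Lagrange interpolation formula:
P(x) = Σ yᵢ × Lᵢ(x)
where Lᵢ(x) = Π_{j≠i} (x - xⱼ)/(xᵢ - xⱼ)

L_0(8.2) = (8.2 - 4)/(1 - 4) × (8.2 - 7)/(1 - 7) × (8.2 - 10)/(1 - 10) × (8.2 - 13)/(1 - 13) = 0.022400
L_1(8.2) = (8.2 - 1)/(4 - 1) × (8.2 - 7)/(4 - 7) × (8.2 - 10)/(4 - 10) × (8.2 - 13)/(4 - 13) = -0.153600
L_2(8.2) = (8.2 - 1)/(7 - 1) × (8.2 - 4)/(7 - 4) × (8.2 - 10)/(7 - 10) × (8.2 - 13)/(7 - 13) = 0.806400
L_3(8.2) = (8.2 - 1)/(10 - 1) × (8.2 - 4)/(10 - 4) × (8.2 - 7)/(10 - 7) × (8.2 - 13)/(10 - 13) = 0.358400
L_4(8.2) = (8.2 - 1)/(13 - 1) × (8.2 - 4)/(13 - 4) × (8.2 - 7)/(13 - 7) × (8.2 - 10)/(13 - 10) = -0.033600

P(8.2) = 5×L_0(8.2) + 8×L_1(8.2) + 1×L_2(8.2) + 21×L_3(8.2) + (-15)×L_4(8.2)
P(8.2) = 7.720000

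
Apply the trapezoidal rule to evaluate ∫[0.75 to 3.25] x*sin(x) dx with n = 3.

f(x) = x*sin(x)
a = 0.75, b = 3.25, n = 3
h = (b - a)/n = 0.833333

Trapezoidal rule: (h/2)[f(x₀) + 2f(x₁) + 2f(x₂) + ... + f(xₙ)]

x_0 = 0.7500, f(x_0) = 0.511229, coefficient = 1
x_1 = 1.5833, f(x_1) = 1.583209, coefficient = 2
x_2 = 2.4167, f(x_2) = 1.602443, coefficient = 2
x_3 = 3.2500, f(x_3) = -0.351634, coefficient = 1

I ≈ (0.833333/2) × 6.530900 = 2.721208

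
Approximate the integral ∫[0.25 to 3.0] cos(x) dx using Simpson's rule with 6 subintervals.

f(x) = cos(x)
a = 0.25, b = 3.0, n = 6
h = (b - a)/n = 0.458333

Simpson's rule: (h/3)[f(x₀) + 4f(x₁) + 2f(x₂) + ... + f(xₙ)]

x_0 = 0.2500, f(x_0) = 0.968912, coefficient = 1
x_1 = 0.7083, f(x_1) = 0.759447, coefficient = 4
x_2 = 1.1667, f(x_2) = 0.393219, coefficient = 2
x_3 = 1.6250, f(x_3) = -0.054177, coefficient = 4
x_4 = 2.0833, f(x_4) = -0.490390, coefficient = 2
x_5 = 2.5417, f(x_5) = -0.825377, coefficient = 4
x_6 = 3.0000, f(x_6) = -0.989992, coefficient = 1

I ≈ (0.458333/3) × -0.695852 = -0.106311
Exact value: -0.106284
Error: 0.000027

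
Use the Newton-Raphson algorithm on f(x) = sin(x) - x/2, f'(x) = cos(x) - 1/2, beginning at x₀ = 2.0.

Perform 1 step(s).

f(x) = sin(x) - x/2
f'(x) = cos(x) - 1/2
x₀ = 2.0

Newton-Raphson formula: x_{n+1} = x_n - f(x_n)/f'(x_n)

Iteration 1:
  f(2.000000) = -0.090703
  f'(2.000000) = -0.916147
  x_1 = 2.000000 - (-0.090703)/(-0.916147) = 1.900996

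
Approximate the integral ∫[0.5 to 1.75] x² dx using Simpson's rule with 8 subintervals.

f(x) = x²
a = 0.5, b = 1.75, n = 8
h = (b - a)/n = 0.156250

Simpson's rule: (h/3)[f(x₀) + 4f(x₁) + 2f(x₂) + ... + f(xₙ)]

x_0 = 0.5000, f(x_0) = 0.250000, coefficient = 1
x_1 = 0.6562, f(x_1) = 0.430664, coefficient = 4
x_2 = 0.8125, f(x_2) = 0.660156, coefficient = 2
x_3 = 0.9688, f(x_3) = 0.938477, coefficient = 4
x_4 = 1.1250, f(x_4) = 1.265625, coefficient = 2
x_5 = 1.2812, f(x_5) = 1.641602, coefficient = 4
x_6 = 1.4375, f(x_6) = 2.066406, coefficient = 2
x_7 = 1.5938, f(x_7) = 2.540039, coefficient = 4
x_8 = 1.7500, f(x_8) = 3.062500, coefficient = 1

I ≈ (0.156250/3) × 33.500000 = 1.744792
Exact value: 1.744792
Error: 0.000000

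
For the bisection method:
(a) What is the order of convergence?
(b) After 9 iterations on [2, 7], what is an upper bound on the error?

(a) Bisection has linear (order 1) convergence; the error is halved each step.

(b) Error bound = (b-a)/2^n = (7 - 2)/2^{9}
    = 5/2^{9}

(a) 1 (linear); (b) error ≤ 9.77e-03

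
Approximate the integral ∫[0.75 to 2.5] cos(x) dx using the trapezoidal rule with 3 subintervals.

f(x) = cos(x)
a = 0.75, b = 2.5, n = 3
h = (b - a)/n = 0.583333

Trapezoidal rule: (h/2)[f(x₀) + 2f(x₁) + 2f(x₂) + ... + f(xₙ)]

x_0 = 0.7500, f(x_0) = 0.731689, coefficient = 1
x_1 = 1.3333, f(x_1) = 0.235238, coefficient = 2
x_2 = 1.9167, f(x_2) = -0.339016, coefficient = 2
x_3 = 2.5000, f(x_3) = -0.801144, coefficient = 1

I ≈ (0.583333/2) × -0.277011 = -0.080795
Exact value: -0.083167
Error: 0.002372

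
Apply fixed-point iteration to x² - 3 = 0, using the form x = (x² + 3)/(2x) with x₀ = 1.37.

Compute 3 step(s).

Equation: x² - 3 = 0
Fixed-point form: x = (x² + 3)/(2x)
x₀ = 1.37

x_1 = g(1.370000) = 1.779891
x_2 = g(1.779891) = 1.732694
x_3 = g(1.732694) = 1.732051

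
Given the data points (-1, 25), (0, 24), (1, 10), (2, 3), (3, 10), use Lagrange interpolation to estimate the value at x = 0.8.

Lagrange interpolation formula:
P(x) = Σ yᵢ × Lᵢ(x)
where Lᵢ(x) = Π_{j≠i} (x - xⱼ)/(xᵢ - xⱼ)

L_0(0.8) = (0.8 - 0)/(-1 - 0) × (0.8 - 1)/(-1 - 1) × (0.8 - 2)/(-1 - 2) × (0.8 - 3)/(-1 - 3) = -0.017600
L_1(0.8) = (0.8 - (-1))/(0 - (-1)) × (0.8 - 1)/(0 - 1) × (0.8 - 2)/(0 - 2) × (0.8 - 3)/(0 - 3) = 0.158400
L_2(0.8) = (0.8 - (-1))/(1 - (-1)) × (0.8 - 0)/(1 - 0) × (0.8 - 2)/(1 - 2) × (0.8 - 3)/(1 - 3) = 0.950400
L_3(0.8) = (0.8 - (-1))/(2 - (-1)) × (0.8 - 0)/(2 - 0) × (0.8 - 1)/(2 - 1) × (0.8 - 3)/(2 - 3) = -0.105600
L_4(0.8) = (0.8 - (-1))/(3 - (-1)) × (0.8 - 0)/(3 - 0) × (0.8 - 1)/(3 - 1) × (0.8 - 2)/(3 - 2) = 0.014400

P(0.8) = 25×L_0(0.8) + 24×L_1(0.8) + 10×L_2(0.8) + 3×L_3(0.8) + 10×L_4(0.8)
P(0.8) = 12.692800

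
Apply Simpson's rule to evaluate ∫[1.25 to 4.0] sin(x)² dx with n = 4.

f(x) = sin(x)²
a = 1.25, b = 4.0, n = 4
h = (b - a)/n = 0.687500

Simpson's rule: (h/3)[f(x₀) + 4f(x₁) + 2f(x₂) + ... + f(xₙ)]

x_0 = 1.2500, f(x_0) = 0.900572, coefficient = 1
x_1 = 1.9375, f(x_1) = 0.871449, coefficient = 4
x_2 = 2.6250, f(x_2) = 0.243957, coefficient = 2
x_3 = 3.3125, f(x_3) = 0.028926, coefficient = 4
x_4 = 4.0000, f(x_4) = 0.572750, coefficient = 1

I ≈ (0.687500/3) × 5.562736 = 1.274794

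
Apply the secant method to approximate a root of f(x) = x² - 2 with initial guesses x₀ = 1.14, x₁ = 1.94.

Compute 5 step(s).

f(x) = x² - 2
x₀ = 1.14, x₁ = 1.94

Secant formula: x_{n+1} = x_n - f(x_n)(x_n - x_{n-1})/(f(x_n) - f(x_{n-1}))

Iteration 1:
  f(1.140000) = -0.700400
  f(1.940000) = 1.763600
  x_2 = 1.940000 - 1.763600×(1.940000 - 1.140000)/(1.763600 - (-0.700400))
       = 1.367403
Iteration 2:
  f(1.940000) = 1.763600
  f(1.367403) = -0.130210
  x_3 = 1.367403 - (-0.130210)×(1.367403 - 1.940000)/(-0.130210 - 1.763600)
       = 1.406772
Iteration 3:
  f(1.367403) = -0.130210
  f(1.406772) = -0.020993
  x_4 = 1.406772 - (-0.020993)×(1.406772 - 1.367403)/(-0.020993 - (-0.130210))
       = 1.414339
Iteration 4:
  f(1.406772) = -0.020993
  f(1.414339) = 0.000355
  x_5 = 1.414339 - 0.000355×(1.414339 - 1.406772)/(0.000355 - (-0.020993))
       = 1.414213
Iteration 5:
  f(1.414339) = 0.000355
  f(1.414213) = -0.000001
  x_6 = 1.414213 - (-0.000001)×(1.414213 - 1.414339)/(-0.000001 - 0.000355)
       = 1.414214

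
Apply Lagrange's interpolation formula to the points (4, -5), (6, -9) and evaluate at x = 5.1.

Lagrange interpolation formula:
P(x) = Σ yᵢ × Lᵢ(x)
where Lᵢ(x) = Π_{j≠i} (x - xⱼ)/(xᵢ - xⱼ)

L_0(5.1) = (5.1 - 6)/(4 - 6) = 0.450000
L_1(5.1) = (5.1 - 4)/(6 - 4) = 0.550000

P(5.1) = (-5)×L_0(5.1) + (-9)×L_1(5.1)
P(5.1) = -7.200000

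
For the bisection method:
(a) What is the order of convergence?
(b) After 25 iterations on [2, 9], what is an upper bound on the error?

(a) Bisection has linear (order 1) convergence; the error is halved each step.

(b) Error bound = (b-a)/2^n = (9 - 2)/2^{25}
    = 7/2^{25}

(a) 1 (linear); (b) error ≤ 2.09e-07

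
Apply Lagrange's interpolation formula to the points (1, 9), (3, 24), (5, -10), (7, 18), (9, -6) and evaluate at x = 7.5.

Lagrange interpolation formula:
P(x) = Σ yᵢ × Lᵢ(x)
where Lᵢ(x) = Π_{j≠i} (x - xⱼ)/(xᵢ - xⱼ)

L_0(7.5) = (7.5 - 3)/(1 - 3) × (7.5 - 5)/(1 - 5) × (7.5 - 7)/(1 - 7) × (7.5 - 9)/(1 - 9) = -0.021973
L_1(7.5) = (7.5 - 1)/(3 - 1) × (7.5 - 5)/(3 - 5) × (7.5 - 7)/(3 - 7) × (7.5 - 9)/(3 - 9) = 0.126953
L_2(7.5) = (7.5 - 1)/(5 - 1) × (7.5 - 3)/(5 - 3) × (7.5 - 7)/(5 - 7) × (7.5 - 9)/(5 - 9) = -0.342773
L_3(7.5) = (7.5 - 1)/(7 - 1) × (7.5 - 3)/(7 - 3) × (7.5 - 5)/(7 - 5) × (7.5 - 9)/(7 - 9) = 1.142578
L_4(7.5) = (7.5 - 1)/(9 - 1) × (7.5 - 3)/(9 - 3) × (7.5 - 5)/(9 - 5) × (7.5 - 7)/(9 - 7) = 0.095215

P(7.5) = 9×L_0(7.5) + 24×L_1(7.5) + (-10)×L_2(7.5) + 18×L_3(7.5) + (-6)×L_4(7.5)
P(7.5) = 26.271973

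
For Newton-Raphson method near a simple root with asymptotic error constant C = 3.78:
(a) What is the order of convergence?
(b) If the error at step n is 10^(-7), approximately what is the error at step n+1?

(a) Newton-Raphson has quadratic (order 2) convergence near simple roots.
    This means |e_{n+1}| ≈ C|e_n|².

(b) With |e_n| = 10^(-7) and C = 3.78:
    |e_{n+1}| ≈ 3.78 × (10^(-7))² = 3.78 × 10^(-14)

(a) 2 (quadratic); (b) |e_{n+1}| ≈ 3.780e-14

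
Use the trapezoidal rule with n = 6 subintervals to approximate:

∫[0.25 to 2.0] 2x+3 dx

f(x) = 2x+3
a = 0.25, b = 2.0, n = 6
h = (b - a)/n = 0.291667

Trapezoidal rule: (h/2)[f(x₀) + 2f(x₁) + 2f(x₂) + ... + f(xₙ)]

x_0 = 0.2500, f(x_0) = 3.500000, coefficient = 1
x_1 = 0.5417, f(x_1) = 4.083333, coefficient = 2
x_2 = 0.8333, f(x_2) = 4.666667, coefficient = 2
x_3 = 1.1250, f(x_3) = 5.250000, coefficient = 2
x_4 = 1.4167, f(x_4) = 5.833333, coefficient = 2
x_5 = 1.7083, f(x_5) = 6.416667, coefficient = 2
x_6 = 2.0000, f(x_6) = 7.000000, coefficient = 1

I ≈ (0.291667/2) × 63.000000 = 9.187500
Exact value: 9.187500
Error: 0.000000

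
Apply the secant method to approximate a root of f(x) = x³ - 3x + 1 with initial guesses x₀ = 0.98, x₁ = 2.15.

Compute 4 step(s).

f(x) = x³ - 3x + 1
x₀ = 0.98, x₁ = 2.15

Secant formula: x_{n+1} = x_n - f(x_n)(x_n - x_{n-1})/(f(x_n) - f(x_{n-1}))

Iteration 1:
  f(0.980000) = -0.998808
  f(2.150000) = 4.488375
  x_2 = 2.150000 - 4.488375×(2.150000 - 0.980000)/(4.488375 - (-0.998808))
       = 1.192970
Iteration 2:
  f(2.150000) = 4.488375
  f(1.192970) = -0.881102
  x_3 = 1.192970 - (-0.881102)×(1.192970 - 2.150000)/(-0.881102 - 4.488375)
       = 1.350013
Iteration 3:
  f(1.192970) = -0.881102
  f(1.350013) = -0.589592
  x_4 = 1.350013 - (-0.589592)×(1.350013 - 1.192970)/(-0.589592 - (-0.881102))
       = 1.667641
Iteration 4:
  f(1.350013) = -0.589592
  f(1.667641) = 0.634828
  x_5 = 1.667641 - 0.634828×(1.667641 - 1.350013)/(0.634828 - (-0.589592))
       = 1.502960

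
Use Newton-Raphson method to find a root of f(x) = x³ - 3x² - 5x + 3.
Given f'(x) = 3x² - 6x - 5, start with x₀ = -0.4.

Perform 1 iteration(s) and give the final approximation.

f(x) = x³ - 3x² - 5x + 3
f'(x) = 3x² - 6x - 5
x₀ = -0.4

Newton-Raphson formula: x_{n+1} = x_n - f(x_n)/f'(x_n)

Iteration 1:
  f(-0.400000) = 4.456000
  f'(-0.400000) = -2.120000
  x_1 = -0.400000 - 4.456000/(-2.120000) = 1.701887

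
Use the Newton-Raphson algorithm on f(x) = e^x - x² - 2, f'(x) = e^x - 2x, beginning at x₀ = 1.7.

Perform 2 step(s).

f(x) = e^x - x² - 2
f'(x) = e^x - 2x
x₀ = 1.7

Newton-Raphson formula: x_{n+1} = x_n - f(x_n)/f'(x_n)

Iteration 1:
  f(1.700000) = 0.583947
  f'(1.700000) = 2.073947
  x_1 = 1.700000 - 0.583947/2.073947 = 1.418437
Iteration 2:
  f(1.418437) = 0.118695
  f'(1.418437) = 1.293785
  x_2 = 1.418437 - 0.118695/1.293785 = 1.326694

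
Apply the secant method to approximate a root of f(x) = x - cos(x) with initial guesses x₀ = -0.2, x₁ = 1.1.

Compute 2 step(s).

f(x) = x - cos(x)
x₀ = -0.2, x₁ = 1.1

Secant formula: x_{n+1} = x_n - f(x_n)(x_n - x_{n-1})/(f(x_n) - f(x_{n-1}))

Iteration 1:
  f(-0.200000) = -1.180067
  f(1.100000) = 0.646404
  x_2 = 1.100000 - 0.646404×(1.100000 - (-0.200000))/(0.646404 - (-1.180067))
       = 0.639919
Iteration 2:
  f(1.100000) = 0.646404
  f(0.639919) = -0.162226
  x_3 = 0.639919 - (-0.162226)×(0.639919 - 1.100000)/(-0.162226 - 0.646404)
       = 0.732219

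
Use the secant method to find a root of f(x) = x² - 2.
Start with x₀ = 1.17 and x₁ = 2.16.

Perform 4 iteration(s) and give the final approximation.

f(x) = x² - 2
x₀ = 1.17, x₁ = 2.16

Secant formula: x_{n+1} = x_n - f(x_n)(x_n - x_{n-1})/(f(x_n) - f(x_{n-1}))

Iteration 1:
  f(1.170000) = -0.631100
  f(2.160000) = 2.665600
  x_2 = 2.160000 - 2.665600×(2.160000 - 1.170000)/(2.665600 - (-0.631100))
       = 1.359520
Iteration 2:
  f(2.160000) = 2.665600
  f(1.359520) = -0.151707
  x_3 = 1.359520 - (-0.151707)×(1.359520 - 2.160000)/(-0.151707 - 2.665600)
       = 1.402624
Iteration 3:
  f(1.359520) = -0.151707
  f(1.402624) = -0.032646
  x_4 = 1.402624 - (-0.032646)×(1.402624 - 1.359520)/(-0.032646 - (-0.151707))
       = 1.414443
Iteration 4:
  f(1.402624) = -0.032646
  f(1.414443) = 0.000649
  x_5 = 1.414443 - 0.000649×(1.414443 - 1.402624)/(0.000649 - (-0.032646))
       = 1.414213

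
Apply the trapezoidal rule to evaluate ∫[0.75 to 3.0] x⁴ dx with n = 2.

f(x) = x⁴
a = 0.75, b = 3.0, n = 2
h = (b - a)/n = 1.125000

Trapezoidal rule: (h/2)[f(x₀) + 2f(x₁) + 2f(x₂) + ... + f(xₙ)]

x_0 = 0.7500, f(x_0) = 0.316406, coefficient = 1
x_1 = 1.8750, f(x_1) = 12.359619, coefficient = 2
x_2 = 3.0000, f(x_2) = 81.000000, coefficient = 1

I ≈ (1.125000/2) × 106.035645 = 59.645050
Exact value: 48.552539
Error: 11.092511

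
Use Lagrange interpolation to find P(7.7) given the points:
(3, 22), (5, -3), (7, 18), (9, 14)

Lagrange interpolation formula:
P(x) = Σ yᵢ × Lᵢ(x)
where Lᵢ(x) = Π_{j≠i} (x - xⱼ)/(xᵢ - xⱼ)

L_0(7.7) = (7.7 - 5)/(3 - 5) × (7.7 - 7)/(3 - 7) × (7.7 - 9)/(3 - 9) = 0.051188
L_1(7.7) = (7.7 - 3)/(5 - 3) × (7.7 - 7)/(5 - 7) × (7.7 - 9)/(5 - 9) = -0.267313
L_2(7.7) = (7.7 - 3)/(7 - 3) × (7.7 - 5)/(7 - 5) × (7.7 - 9)/(7 - 9) = 1.031062
L_3(7.7) = (7.7 - 3)/(9 - 3) × (7.7 - 5)/(9 - 5) × (7.7 - 7)/(9 - 7) = 0.185063

P(7.7) = 22×L_0(7.7) + (-3)×L_1(7.7) + 18×L_2(7.7) + 14×L_3(7.7)
P(7.7) = 23.078063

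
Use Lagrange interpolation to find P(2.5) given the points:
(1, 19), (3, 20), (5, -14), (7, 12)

Lagrange interpolation formula:
P(x) = Σ yᵢ × Lᵢ(x)
where Lᵢ(x) = Π_{j≠i} (x - xⱼ)/(xᵢ - xⱼ)

L_0(2.5) = (2.5 - 3)/(1 - 3) × (2.5 - 5)/(1 - 5) × (2.5 - 7)/(1 - 7) = 0.117188
L_1(2.5) = (2.5 - 1)/(3 - 1) × (2.5 - 5)/(3 - 5) × (2.5 - 7)/(3 - 7) = 1.054688
L_2(2.5) = (2.5 - 1)/(5 - 1) × (2.5 - 3)/(5 - 3) × (2.5 - 7)/(5 - 7) = -0.210938
L_3(2.5) = (2.5 - 1)/(7 - 1) × (2.5 - 3)/(7 - 3) × (2.5 - 5)/(7 - 5) = 0.039062

P(2.5) = 19×L_0(2.5) + 20×L_1(2.5) + (-14)×L_2(2.5) + 12×L_3(2.5)
P(2.5) = 26.742188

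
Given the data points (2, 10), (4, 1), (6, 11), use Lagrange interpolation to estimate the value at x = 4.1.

Lagrange interpolation formula:
P(x) = Σ yᵢ × Lᵢ(x)
where Lᵢ(x) = Π_{j≠i} (x - xⱼ)/(xᵢ - xⱼ)

L_0(4.1) = (4.1 - 4)/(2 - 4) × (4.1 - 6)/(2 - 6) = -0.023750
L_1(4.1) = (4.1 - 2)/(4 - 2) × (4.1 - 6)/(4 - 6) = 0.997500
L_2(4.1) = (4.1 - 2)/(6 - 2) × (4.1 - 4)/(6 - 4) = 0.026250

P(4.1) = 10×L_0(4.1) + 1×L_1(4.1) + 11×L_2(4.1)
P(4.1) = 1.048750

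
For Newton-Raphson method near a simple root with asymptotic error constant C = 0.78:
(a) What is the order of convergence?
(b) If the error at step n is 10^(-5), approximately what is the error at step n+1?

(a) Newton-Raphson has quadratic (order 2) convergence near simple roots.
    This means |e_{n+1}| ≈ C|e_n|².

(b) With |e_n| = 10^(-5) and C = 0.78:
    |e_{n+1}| ≈ 0.78 × (10^(-5))² = 0.78 × 10^(-10)

(a) 2 (quadratic); (b) |e_{n+1}| ≈ 7.800e-11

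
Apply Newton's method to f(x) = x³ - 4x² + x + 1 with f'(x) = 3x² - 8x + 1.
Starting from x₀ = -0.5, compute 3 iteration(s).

f(x) = x³ - 4x² + x + 1
f'(x) = 3x² - 8x + 1
x₀ = -0.5

Newton-Raphson formula: x_{n+1} = x_n - f(x_n)/f'(x_n)

Iteration 1:
  f(-0.500000) = -0.625000
  f'(-0.500000) = 5.750000
  x_1 = -0.500000 - (-0.625000)/5.750000 = -0.391304
Iteration 2:
  f(-0.391304) = -0.063697
  f'(-0.391304) = 4.589792
  x_2 = -0.391304 - (-0.063697)/4.589792 = -0.377426
Iteration 3:
  f(-0.377426) = -0.000994
  f'(-0.377426) = 4.446763
  x_3 = -0.377426 - (-0.000994)/4.446763 = -0.377203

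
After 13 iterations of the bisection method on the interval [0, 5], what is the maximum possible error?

Bisection error bound: |error| ≤ (b-a)/2^n
|error| ≤ (5 - 0)/2^13 = 5/2^13
|error| ≤ 0.0006103516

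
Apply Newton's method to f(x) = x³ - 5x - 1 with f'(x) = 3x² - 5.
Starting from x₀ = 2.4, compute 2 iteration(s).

f(x) = x³ - 5x - 1
f'(x) = 3x² - 5
x₀ = 2.4

Newton-Raphson formula: x_{n+1} = x_n - f(x_n)/f'(x_n)

Iteration 1:
  f(2.400000) = 0.824000
  f'(2.400000) = 12.280000
  x_1 = 2.400000 - 0.824000/12.280000 = 2.332899
Iteration 2:
  f(2.332899) = 0.032116
  f'(2.332899) = 11.327254
  x_2 = 2.332899 - 0.032116/11.327254 = 2.330064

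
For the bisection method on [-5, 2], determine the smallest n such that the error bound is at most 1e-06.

We need (b-a)/2^n ≤ 1e-06
(2 - (-5))/2^n ≤ 1e-06
7/2^n ≤ 1e-06
2^n ≥ 7000000
n ≥ log₂(7000000) = 22.74
n ≥ 23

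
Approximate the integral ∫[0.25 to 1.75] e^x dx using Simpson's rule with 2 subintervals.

f(x) = e^x
a = 0.25, b = 1.75, n = 2
h = (b - a)/n = 0.750000

Simpson's rule: (h/3)[f(x₀) + 4f(x₁) + 2f(x₂) + ... + f(xₙ)]

x_0 = 0.2500, f(x_0) = 1.284025, coefficient = 1
x_1 = 1.0000, f(x_1) = 2.718282, coefficient = 4
x_2 = 1.7500, f(x_2) = 5.754603, coefficient = 1

I ≈ (0.750000/3) × 17.911755 = 4.477939
Exact value: 4.470577
Error: 0.007362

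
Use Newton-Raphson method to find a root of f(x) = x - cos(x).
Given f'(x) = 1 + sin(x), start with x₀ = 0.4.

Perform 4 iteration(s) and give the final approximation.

f(x) = x - cos(x)
f'(x) = 1 + sin(x)
x₀ = 0.4

Newton-Raphson formula: x_{n+1} = x_n - f(x_n)/f'(x_n)

Iteration 1:
  f(0.400000) = -0.521061
  f'(0.400000) = 1.389418
  x_1 = 0.400000 - (-0.521061)/1.389418 = 0.775021
Iteration 2:
  f(0.775021) = 0.060615
  f'(0.775021) = 1.699731
  x_2 = 0.775021 - 0.060615/1.699731 = 0.739360
Iteration 3:
  f(0.739360) = 0.000460
  f'(0.739360) = 1.673815
  x_3 = 0.739360 - 0.000460/1.673815 = 0.739085
Iteration 4:
  f(0.739085) = 0.000000
  f'(0.739085) = 1.673612
  x_4 = 0.739085 - 0.000000/1.673612 = 0.739085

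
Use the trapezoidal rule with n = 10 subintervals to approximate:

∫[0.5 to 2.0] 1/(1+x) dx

f(x) = 1/(1+x)
a = 0.5, b = 2.0, n = 10
h = (b - a)/n = 0.150000

Trapezoidal rule: (h/2)[f(x₀) + 2f(x₁) + 2f(x₂) + ... + f(xₙ)]

x_0 = 0.5000, f(x_0) = 0.666667, coefficient = 1
x_1 = 0.6500, f(x_1) = 0.606061, coefficient = 2
x_2 = 0.8000, f(x_2) = 0.555556, coefficient = 2
x_3 = 0.9500, f(x_3) = 0.512821, coefficient = 2
x_4 = 1.1000, f(x_4) = 0.476190, coefficient = 2
x_5 = 1.2500, f(x_5) = 0.444444, coefficient = 2
x_6 = 1.4000, f(x_6) = 0.416667, coefficient = 2
x_7 = 1.5500, f(x_7) = 0.392157, coefficient = 2
x_8 = 1.7000, f(x_8) = 0.370370, coefficient = 2
x_9 = 1.8500, f(x_9) = 0.350877, coefficient = 2
x_10 = 2.0000, f(x_10) = 0.333333, coefficient = 1

I ≈ (0.150000/2) × 9.250285 = 0.693771
Exact value: 0.693147
Error: 0.000624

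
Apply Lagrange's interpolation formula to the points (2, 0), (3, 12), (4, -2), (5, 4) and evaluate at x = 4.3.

Lagrange interpolation formula:
P(x) = Σ yᵢ × Lᵢ(x)
where Lᵢ(x) = Π_{j≠i} (x - xⱼ)/(xᵢ - xⱼ)

L_0(4.3) = (4.3 - 3)/(2 - 3) × (4.3 - 4)/(2 - 4) × (4.3 - 5)/(2 - 5) = 0.045500
L_1(4.3) = (4.3 - 2)/(3 - 2) × (4.3 - 4)/(3 - 4) × (4.3 - 5)/(3 - 5) = -0.241500
L_2(4.3) = (4.3 - 2)/(4 - 2) × (4.3 - 3)/(4 - 3) × (4.3 - 5)/(4 - 5) = 1.046500
L_3(4.3) = (4.3 - 2)/(5 - 2) × (4.3 - 3)/(5 - 3) × (4.3 - 4)/(5 - 4) = 0.149500

P(4.3) = 0×L_0(4.3) + 12×L_1(4.3) + (-2)×L_2(4.3) + 4×L_3(4.3)
P(4.3) = -4.393000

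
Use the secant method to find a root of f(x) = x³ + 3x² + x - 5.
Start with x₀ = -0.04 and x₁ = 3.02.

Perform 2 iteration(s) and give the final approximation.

f(x) = x³ + 3x² + x - 5
x₀ = -0.04, x₁ = 3.02

Secant formula: x_{n+1} = x_n - f(x_n)(x_n - x_{n-1})/(f(x_n) - f(x_{n-1}))

Iteration 1:
  f(-0.040000) = -5.035264
  f(3.020000) = 52.924808
  x_2 = 3.020000 - 52.924808×(3.020000 - (-0.040000))/(52.924808 - (-5.035264))
       = 0.225837
Iteration 2:
  f(3.020000) = 52.924808
  f(0.225837) = -4.609639
  x_3 = 0.225837 - (-4.609639)×(0.225837 - 3.020000)/(-4.609639 - 52.924808)
       = 0.449704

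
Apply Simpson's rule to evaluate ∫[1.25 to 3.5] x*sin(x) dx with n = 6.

f(x) = x*sin(x)
a = 1.25, b = 3.5, n = 6
h = (b - a)/n = 0.375000

Simpson's rule: (h/3)[f(x₀) + 4f(x₁) + 2f(x₂) + ... + f(xₙ)]

x_0 = 1.2500, f(x_0) = 1.186231, coefficient = 1
x_1 = 1.6250, f(x_1) = 1.622613, coefficient = 4
x_2 = 2.0000, f(x_2) = 1.818595, coefficient = 2
x_3 = 2.3750, f(x_3) = 1.647502, coefficient = 4
x_4 = 2.7500, f(x_4) = 1.049568, coefficient = 2
x_5 = 3.1250, f(x_5) = 0.051850, coefficient = 4
x_6 = 3.5000, f(x_6) = -1.227741, coefficient = 1

I ≈ (0.375000/3) × 18.982675 = 2.372834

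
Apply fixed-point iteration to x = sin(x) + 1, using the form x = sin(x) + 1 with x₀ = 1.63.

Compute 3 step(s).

Equation: x = sin(x) + 1
Fixed-point form: x = sin(x) + 1
x₀ = 1.63

x_1 = g(1.630000) = 1.998248
x_2 = g(1.998248) = 1.910025
x_3 = g(1.910025) = 1.943012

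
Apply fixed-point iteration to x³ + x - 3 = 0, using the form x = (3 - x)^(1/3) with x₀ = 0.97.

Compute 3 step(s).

Equation: x³ + x - 3 = 0
Fixed-point form: x = (3 - x)^(1/3)
x₀ = 0.97

x_1 = g(0.970000) = 1.266189
x_2 = g(1.266189) = 1.201344
x_3 = g(1.201344) = 1.216138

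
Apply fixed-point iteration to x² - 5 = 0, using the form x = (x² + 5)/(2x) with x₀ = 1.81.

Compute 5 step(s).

Equation: x² - 5 = 0
Fixed-point form: x = (x² + 5)/(2x)
x₀ = 1.81

x_1 = g(1.810000) = 2.286215
x_2 = g(2.286215) = 2.236618
x_3 = g(2.236618) = 2.236068
x_4 = g(2.236068) = 2.236068
x_5 = g(2.236068) = 2.236068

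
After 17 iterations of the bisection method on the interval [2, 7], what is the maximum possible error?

Bisection error bound: |error| ≤ (b-a)/2^n
|error| ≤ (7 - 2)/2^17 = 5/2^17
|error| ≤ 0.0000381470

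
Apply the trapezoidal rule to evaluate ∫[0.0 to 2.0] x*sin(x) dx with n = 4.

f(x) = x*sin(x)
a = 0.0, b = 2.0, n = 4
h = (b - a)/n = 0.500000

Trapezoidal rule: (h/2)[f(x₀) + 2f(x₁) + 2f(x₂) + ... + f(xₙ)]

x_0 = 0.0000, f(x_0) = 0.000000, coefficient = 1
x_1 = 0.5000, f(x_1) = 0.239713, coefficient = 2
x_2 = 1.0000, f(x_2) = 0.841471, coefficient = 2
x_3 = 1.5000, f(x_3) = 1.496242, coefficient = 2
x_4 = 2.0000, f(x_4) = 1.818595, coefficient = 1

I ≈ (0.500000/2) × 6.973447 = 1.743362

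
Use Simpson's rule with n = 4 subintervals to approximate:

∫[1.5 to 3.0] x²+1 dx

f(x) = x²+1
a = 1.5, b = 3.0, n = 4
h = (b - a)/n = 0.375000

Simpson's rule: (h/3)[f(x₀) + 4f(x₁) + 2f(x₂) + ... + f(xₙ)]

x_0 = 1.5000, f(x_0) = 3.250000, coefficient = 1
x_1 = 1.8750, f(x_1) = 4.515625, coefficient = 4
x_2 = 2.2500, f(x_2) = 6.062500, coefficient = 2
x_3 = 2.6250, f(x_3) = 7.890625, coefficient = 4
x_4 = 3.0000, f(x_4) = 10.000000, coefficient = 1

I ≈ (0.375000/3) × 75.000000 = 9.375000
Exact value: 9.375000
Error: 0.000000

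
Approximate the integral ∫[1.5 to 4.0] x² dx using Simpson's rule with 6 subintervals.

f(x) = x²
a = 1.5, b = 4.0, n = 6
h = (b - a)/n = 0.416667

Simpson's rule: (h/3)[f(x₀) + 4f(x₁) + 2f(x₂) + ... + f(xₙ)]

x_0 = 1.5000, f(x_0) = 2.250000, coefficient = 1
x_1 = 1.9167, f(x_1) = 3.673611, coefficient = 4
x_2 = 2.3333, f(x_2) = 5.444444, coefficient = 2
x_3 = 2.7500, f(x_3) = 7.562500, coefficient = 4
x_4 = 3.1667, f(x_4) = 10.027778, coefficient = 2
x_5 = 3.5833, f(x_5) = 12.840278, coefficient = 4
x_6 = 4.0000, f(x_6) = 16.000000, coefficient = 1

I ≈ (0.416667/3) × 145.500000 = 20.208333
Exact value: 20.208333
Error: 0.000000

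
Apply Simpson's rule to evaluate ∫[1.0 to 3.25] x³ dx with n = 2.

f(x) = x³
a = 1.0, b = 3.25, n = 2
h = (b - a)/n = 1.125000

Simpson's rule: (h/3)[f(x₀) + 4f(x₁) + 2f(x₂) + ... + f(xₙ)]

x_0 = 1.0000, f(x_0) = 1.000000, coefficient = 1
x_1 = 2.1250, f(x_1) = 9.595703, coefficient = 4
x_2 = 3.2500, f(x_2) = 34.328125, coefficient = 1

I ≈ (1.125000/3) × 73.710938 = 27.641602
Exact value: 27.641602
Error: 0.000000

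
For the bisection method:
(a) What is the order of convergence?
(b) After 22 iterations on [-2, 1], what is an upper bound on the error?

(a) Bisection has linear (order 1) convergence; the error is halved each step.

(b) Error bound = (b-a)/2^n = (1 - (-2))/2^{22}
    = 3/2^{22}

(a) 1 (linear); (b) error ≤ 7.15e-07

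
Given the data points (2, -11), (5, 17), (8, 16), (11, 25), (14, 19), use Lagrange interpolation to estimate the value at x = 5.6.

Lagrange interpolation formula:
P(x) = Σ yᵢ × Lᵢ(x)
where Lᵢ(x) = Π_{j≠i} (x - xⱼ)/(xᵢ - xⱼ)

L_0(5.6) = (5.6 - 5)/(2 - 5) × (5.6 - 8)/(2 - 8) × (5.6 - 11)/(2 - 11) × (5.6 - 14)/(2 - 14) = -0.033600
L_1(5.6) = (5.6 - 2)/(5 - 2) × (5.6 - 8)/(5 - 8) × (5.6 - 11)/(5 - 11) × (5.6 - 14)/(5 - 14) = 0.806400
L_2(5.6) = (5.6 - 2)/(8 - 2) × (5.6 - 5)/(8 - 5) × (5.6 - 11)/(8 - 11) × (5.6 - 14)/(8 - 14) = 0.302400
L_3(5.6) = (5.6 - 2)/(11 - 2) × (5.6 - 5)/(11 - 5) × (5.6 - 8)/(11 - 8) × (5.6 - 14)/(11 - 14) = -0.089600
L_4(5.6) = (5.6 - 2)/(14 - 2) × (5.6 - 5)/(14 - 5) × (5.6 - 8)/(14 - 8) × (5.6 - 11)/(14 - 11) = 0.014400

P(5.6) = (-11)×L_0(5.6) + 17×L_1(5.6) + 16×L_2(5.6) + 25×L_3(5.6) + 19×L_4(5.6)
P(5.6) = 16.950400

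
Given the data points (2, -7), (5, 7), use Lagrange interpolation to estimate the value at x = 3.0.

Lagrange interpolation formula:
P(x) = Σ yᵢ × Lᵢ(x)
where Lᵢ(x) = Π_{j≠i} (x - xⱼ)/(xᵢ - xⱼ)

L_0(3.0) = (3.0 - 5)/(2 - 5) = 0.666667
L_1(3.0) = (3.0 - 2)/(5 - 2) = 0.333333

P(3.0) = (-7)×L_0(3.0) + 7×L_1(3.0)
P(3.0) = -2.333333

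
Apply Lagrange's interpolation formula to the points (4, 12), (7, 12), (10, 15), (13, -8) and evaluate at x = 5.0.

Lagrange interpolation formula:
P(x) = Σ yᵢ × Lᵢ(x)
where Lᵢ(x) = Π_{j≠i} (x - xⱼ)/(xᵢ - xⱼ)

L_0(5.0) = (5.0 - 7)/(4 - 7) × (5.0 - 10)/(4 - 10) × (5.0 - 13)/(4 - 13) = 0.493827
L_1(5.0) = (5.0 - 4)/(7 - 4) × (5.0 - 10)/(7 - 10) × (5.0 - 13)/(7 - 13) = 0.740741
L_2(5.0) = (5.0 - 4)/(10 - 4) × (5.0 - 7)/(10 - 7) × (5.0 - 13)/(10 - 13) = -0.296296
L_3(5.0) = (5.0 - 4)/(13 - 4) × (5.0 - 7)/(13 - 7) × (5.0 - 10)/(13 - 10) = 0.061728

P(5.0) = 12×L_0(5.0) + 12×L_1(5.0) + 15×L_2(5.0) + (-8)×L_3(5.0)
P(5.0) = 9.876543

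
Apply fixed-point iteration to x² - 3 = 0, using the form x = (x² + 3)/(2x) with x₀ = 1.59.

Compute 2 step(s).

Equation: x² - 3 = 0
Fixed-point form: x = (x² + 3)/(2x)
x₀ = 1.59

x_1 = g(1.590000) = 1.738396
x_2 = g(1.738396) = 1.732062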